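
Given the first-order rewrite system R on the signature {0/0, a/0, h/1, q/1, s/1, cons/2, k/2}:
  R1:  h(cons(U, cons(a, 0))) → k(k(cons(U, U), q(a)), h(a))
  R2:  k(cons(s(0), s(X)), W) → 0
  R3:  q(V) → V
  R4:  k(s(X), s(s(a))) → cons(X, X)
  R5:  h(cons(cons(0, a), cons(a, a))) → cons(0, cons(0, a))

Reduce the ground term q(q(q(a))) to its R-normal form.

a

1. q(q(q(a)))  →  q(q(a))   [R3 at ε]
2. q(q(a))  →  q(a)   [R3 at ε]
3. q(a)  →  a   [R3 at ε]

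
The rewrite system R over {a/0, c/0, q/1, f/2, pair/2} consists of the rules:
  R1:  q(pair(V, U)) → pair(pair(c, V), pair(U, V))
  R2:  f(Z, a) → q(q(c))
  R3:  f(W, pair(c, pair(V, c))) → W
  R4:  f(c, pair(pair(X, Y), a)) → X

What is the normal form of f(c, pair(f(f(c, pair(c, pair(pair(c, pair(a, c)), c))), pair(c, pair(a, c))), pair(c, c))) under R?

c

1. f(c, pair(f(f(c, pair(c, pair(pair(c, pair(a, c)), c))), pair(c, pair(a, c))), pair(c, c)))  →  f(c, pair(f(c, pair(c, pair(pair(c, pair(a, c)), c))), pair(c, c)))   [R3 at 2.1]
2. f(c, pair(f(c, pair(c, pair(pair(c, pair(a, c)), c))), pair(c, c)))  →  f(c, pair(c, pair(c, c)))   [R3 at 2.1]
3. f(c, pair(c, pair(c, c)))  →  c   [R3 at ε]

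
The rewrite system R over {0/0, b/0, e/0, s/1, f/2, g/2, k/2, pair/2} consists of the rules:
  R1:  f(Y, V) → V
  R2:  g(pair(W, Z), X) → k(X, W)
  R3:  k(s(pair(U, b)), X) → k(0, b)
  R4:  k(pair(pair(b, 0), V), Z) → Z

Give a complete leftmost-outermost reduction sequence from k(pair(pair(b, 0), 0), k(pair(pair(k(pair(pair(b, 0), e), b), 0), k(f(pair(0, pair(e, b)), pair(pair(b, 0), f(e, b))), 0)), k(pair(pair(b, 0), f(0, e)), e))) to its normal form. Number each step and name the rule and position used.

e

1. k(pair(pair(b, 0), 0), k(pair(pair(k(pair(pair(b, 0), e), b), 0), k(f(pair(0, pair(e, b)), pair(pair(b, 0), f(e, b))), 0)), k(pair(pair(b, 0), f(0, e)), e)))  →  k(pair(pair(k(pair(pair(b, 0), e), b), 0), k(f(pair(0, pair(e, b)), pair(pair(b, 0), f(e, b))), 0)), k(pair(pair(b, 0), f(0, e)), e))   [R4 at ε]
2. k(pair(pair(k(pair(pair(b, 0), e), b), 0), k(f(pair(0, pair(e, b)), pair(pair(b, 0), f(e, b))), 0)), k(pair(pair(b, 0), f(0, e)), e))  →  k(pair(pair(b, 0), k(f(pair(0, pair(e, b)), pair(pair(b, 0), f(e, b))), 0)), k(pair(pair(b, 0), f(0, e)), e))   [R4 at 1.1.1]
3. k(pair(pair(b, 0), k(f(pair(0, pair(e, b)), pair(pair(b, 0), f(e, b))), 0)), k(pair(pair(b, 0), f(0, e)), e))  →  k(pair(pair(b, 0), f(0, e)), e)   [R4 at ε]
4. k(pair(pair(b, 0), f(0, e)), e)  →  e   [R4 at ε]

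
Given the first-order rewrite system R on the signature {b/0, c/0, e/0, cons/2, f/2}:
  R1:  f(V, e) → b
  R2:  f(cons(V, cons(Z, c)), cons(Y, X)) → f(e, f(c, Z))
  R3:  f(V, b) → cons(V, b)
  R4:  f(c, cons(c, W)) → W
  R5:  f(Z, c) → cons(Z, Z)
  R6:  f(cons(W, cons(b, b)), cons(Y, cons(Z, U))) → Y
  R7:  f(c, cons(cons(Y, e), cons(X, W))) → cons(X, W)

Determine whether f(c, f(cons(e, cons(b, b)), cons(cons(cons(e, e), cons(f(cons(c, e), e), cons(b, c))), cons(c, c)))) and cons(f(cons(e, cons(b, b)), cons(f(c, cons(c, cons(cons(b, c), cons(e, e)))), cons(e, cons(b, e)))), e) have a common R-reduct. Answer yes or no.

no — NF(t₁) = cons(b, cons(b, c)), NF(t₂) = cons(cons(cons(b, c), cons(e, e)), e)

Reduce t₁ = f(c, f(cons(e, cons(b, b)), cons(cons(cons(e, e), cons(f(cons(c, e), e), cons(b, c))), cons(c, c)))):
1. f(c, f(cons(e, cons(b, b)), cons(cons(cons(e, e), cons(f(cons(c, e), e), cons(b, c))), cons(c, c))))  →  f(c, cons(cons(e, e), cons(f(cons(c, e), e), cons(b, c))))   [R6 at 2]
2. f(c, cons(cons(e, e), cons(f(cons(c, e), e), cons(b, c))))  →  cons(f(cons(c, e), e), cons(b, c))   [R7 at ε]
3. cons(f(cons(c, e), e), cons(b, c))  →  cons(b, cons(b, c))   [R1 at 1]

Reduce t₂ = cons(f(cons(e, cons(b, b)), cons(f(c, cons(c, cons(cons(b, c), cons(e, e)))), cons(e, cons(b, e)))), e):
1. cons(f(cons(e, cons(b, b)), cons(f(c, cons(c, cons(cons(b, c), cons(e, e)))), cons(e, cons(b, e)))), e)  →  cons(f(c, cons(c, cons(cons(b, c), cons(e, e)))), e)   [R6 at 1]
2. cons(f(c, cons(c, cons(cons(b, c), cons(e, e)))), e)  →  cons(cons(cons(b, c), cons(e, e)), e)   [R4 at 1]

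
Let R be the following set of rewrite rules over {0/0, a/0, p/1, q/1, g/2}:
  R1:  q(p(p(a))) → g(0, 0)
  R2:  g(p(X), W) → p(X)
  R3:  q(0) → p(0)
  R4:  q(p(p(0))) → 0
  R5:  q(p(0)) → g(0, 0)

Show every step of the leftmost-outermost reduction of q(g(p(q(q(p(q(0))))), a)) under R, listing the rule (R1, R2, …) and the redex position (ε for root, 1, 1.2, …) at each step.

0

1. q(g(p(q(q(p(q(0))))), a))  →  q(p(q(q(p(q(0))))))   [R2 at 1]
2. q(p(q(q(p(q(0))))))  →  q(p(q(q(p(p(0))))))   [R3 at 1.1.1.1.1]
3. q(p(q(q(p(p(0))))))  →  q(p(q(0)))   [R4 at 1.1.1]
4. q(p(q(0)))  →  q(p(p(0)))   [R3 at 1.1]
5. q(p(p(0)))  →  0   [R4 at ε]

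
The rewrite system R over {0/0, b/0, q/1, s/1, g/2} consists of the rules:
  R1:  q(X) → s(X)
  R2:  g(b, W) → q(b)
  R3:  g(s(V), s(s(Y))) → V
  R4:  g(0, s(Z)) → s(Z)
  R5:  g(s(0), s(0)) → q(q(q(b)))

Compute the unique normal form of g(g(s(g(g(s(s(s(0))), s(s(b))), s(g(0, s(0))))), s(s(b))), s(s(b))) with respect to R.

1. g(g(s(g(g(s(s(s(0))), s(s(b))), s(g(0, s(0))))), s(s(b))), s(s(b)))  →  g(g(g(s(s(s(0))), s(s(b))), s(g(0, s(0)))), s(s(b)))   [R3 at 1]
2. g(g(g(s(s(s(0))), s(s(b))), s(g(0, s(0)))), s(s(b)))  →  g(g(s(s(0)), s(g(0, s(0)))), s(s(b)))   [R3 at 1.1]
3. g(g(s(s(0)), s(g(0, s(0)))), s(s(b)))  →  g(g(s(s(0)), s(s(0))), s(s(b)))   [R4 at 1.2.1]
4. g(g(s(s(0)), s(s(0))), s(s(b)))  →  g(s(0), s(s(b)))   [R3 at 1]
5. g(s(0), s(s(b)))  →  0   [R3 at ε]

0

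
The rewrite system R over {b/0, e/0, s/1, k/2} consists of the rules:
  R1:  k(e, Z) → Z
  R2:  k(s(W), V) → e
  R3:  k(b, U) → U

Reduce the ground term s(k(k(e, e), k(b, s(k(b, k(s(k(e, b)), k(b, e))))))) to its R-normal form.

1. s(k(k(e, e), k(b, s(k(b, k(s(k(e, b)), k(b, e)))))))  →  s(k(e, k(b, s(k(b, k(s(k(e, b)), k(b, e)))))))   [R1 at 1.1]
2. s(k(e, k(b, s(k(b, k(s(k(e, b)), k(b, e)))))))  →  s(k(b, s(k(b, k(s(k(e, b)), k(b, e))))))   [R1 at 1]
3. s(k(b, s(k(b, k(s(k(e, b)), k(b, e))))))  →  s(s(k(b, k(s(k(e, b)), k(b, e)))))   [R3 at 1]
4. s(s(k(b, k(s(k(e, b)), k(b, e)))))  →  s(s(k(s(k(e, b)), k(b, e))))   [R3 at 1.1]
5. s(s(k(s(k(e, b)), k(b, e))))  →  s(s(e))   [R2 at 1.1]

s(s(e))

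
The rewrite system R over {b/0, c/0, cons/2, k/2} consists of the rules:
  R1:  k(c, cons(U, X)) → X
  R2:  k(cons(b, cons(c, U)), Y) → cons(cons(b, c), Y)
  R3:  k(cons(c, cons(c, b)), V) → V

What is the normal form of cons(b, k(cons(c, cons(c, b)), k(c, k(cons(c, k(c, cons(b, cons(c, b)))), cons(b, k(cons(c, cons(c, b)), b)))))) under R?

cons(b, b)

1. cons(b, k(cons(c, cons(c, b)), k(c, k(cons(c, k(c, cons(b, cons(c, b)))), cons(b, k(cons(c, cons(c, b)), b))))))  →  cons(b, k(c, k(cons(c, k(c, cons(b, cons(c, b)))), cons(b, k(cons(c, cons(c, b)), b)))))   [R3 at 2]
2. cons(b, k(c, k(cons(c, k(c, cons(b, cons(c, b)))), cons(b, k(cons(c, cons(c, b)), b)))))  →  cons(b, k(c, k(cons(c, cons(c, b)), cons(b, k(cons(c, cons(c, b)), b)))))   [R1 at 2.2.1.2]
3. cons(b, k(c, k(cons(c, cons(c, b)), cons(b, k(cons(c, cons(c, b)), b)))))  →  cons(b, k(c, cons(b, k(cons(c, cons(c, b)), b))))   [R3 at 2.2]
4. cons(b, k(c, cons(b, k(cons(c, cons(c, b)), b))))  →  cons(b, k(cons(c, cons(c, b)), b))   [R1 at 2]
5. cons(b, k(cons(c, cons(c, b)), b))  →  cons(b, b)   [R3 at 2]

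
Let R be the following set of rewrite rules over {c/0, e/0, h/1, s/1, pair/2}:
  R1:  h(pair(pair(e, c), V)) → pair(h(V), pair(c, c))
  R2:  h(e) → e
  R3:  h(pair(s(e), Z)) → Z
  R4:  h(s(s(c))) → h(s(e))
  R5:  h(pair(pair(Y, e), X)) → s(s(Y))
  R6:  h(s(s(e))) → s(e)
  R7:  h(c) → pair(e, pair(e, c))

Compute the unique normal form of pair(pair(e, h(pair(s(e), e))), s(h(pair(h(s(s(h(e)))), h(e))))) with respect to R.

1. pair(pair(e, h(pair(s(e), e))), s(h(pair(h(s(s(h(e)))), h(e)))))  →  pair(pair(e, e), s(h(pair(h(s(s(h(e)))), h(e)))))   [R3 at 1.2]
2. pair(pair(e, e), s(h(pair(h(s(s(h(e)))), h(e)))))  →  pair(pair(e, e), s(h(pair(h(s(s(e))), h(e)))))   [R2 at 2.1.1.1.1.1.1]
3. pair(pair(e, e), s(h(pair(h(s(s(e))), h(e)))))  →  pair(pair(e, e), s(h(pair(s(e), h(e)))))   [R6 at 2.1.1.1]
4. pair(pair(e, e), s(h(pair(s(e), h(e)))))  →  pair(pair(e, e), s(h(e)))   [R3 at 2.1]
5. pair(pair(e, e), s(h(e)))  →  pair(pair(e, e), s(e))   [R2 at 2.1]

pair(pair(e, e), s(e))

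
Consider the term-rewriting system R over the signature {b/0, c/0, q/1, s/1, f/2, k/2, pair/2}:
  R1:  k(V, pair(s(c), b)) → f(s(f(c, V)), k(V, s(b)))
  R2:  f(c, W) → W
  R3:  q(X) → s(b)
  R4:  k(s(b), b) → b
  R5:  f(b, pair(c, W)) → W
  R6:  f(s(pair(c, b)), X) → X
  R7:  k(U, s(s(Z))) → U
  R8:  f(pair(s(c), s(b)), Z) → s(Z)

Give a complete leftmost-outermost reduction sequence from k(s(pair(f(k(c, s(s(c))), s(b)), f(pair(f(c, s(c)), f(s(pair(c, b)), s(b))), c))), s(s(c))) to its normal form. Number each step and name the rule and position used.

s(pair(s(b), s(c)))

1. k(s(pair(f(k(c, s(s(c))), s(b)), f(pair(f(c, s(c)), f(s(pair(c, b)), s(b))), c))), s(s(c)))  →  s(pair(f(k(c, s(s(c))), s(b)), f(pair(f(c, s(c)), f(s(pair(c, b)), s(b))), c)))   [R7 at ε]
2. s(pair(f(k(c, s(s(c))), s(b)), f(pair(f(c, s(c)), f(s(pair(c, b)), s(b))), c)))  →  s(pair(f(c, s(b)), f(pair(f(c, s(c)), f(s(pair(c, b)), s(b))), c)))   [R7 at 1.1.1]
3. s(pair(f(c, s(b)), f(pair(f(c, s(c)), f(s(pair(c, b)), s(b))), c)))  →  s(pair(s(b), f(pair(f(c, s(c)), f(s(pair(c, b)), s(b))), c)))   [R2 at 1.1]
4. s(pair(s(b), f(pair(f(c, s(c)), f(s(pair(c, b)), s(b))), c)))  →  s(pair(s(b), f(pair(s(c), f(s(pair(c, b)), s(b))), c)))   [R2 at 1.2.1.1]
5. s(pair(s(b), f(pair(s(c), f(s(pair(c, b)), s(b))), c)))  →  s(pair(s(b), f(pair(s(c), s(b)), c)))   [R6 at 1.2.1.2]
6. s(pair(s(b), f(pair(s(c), s(b)), c)))  →  s(pair(s(b), s(c)))   [R8 at 1.2]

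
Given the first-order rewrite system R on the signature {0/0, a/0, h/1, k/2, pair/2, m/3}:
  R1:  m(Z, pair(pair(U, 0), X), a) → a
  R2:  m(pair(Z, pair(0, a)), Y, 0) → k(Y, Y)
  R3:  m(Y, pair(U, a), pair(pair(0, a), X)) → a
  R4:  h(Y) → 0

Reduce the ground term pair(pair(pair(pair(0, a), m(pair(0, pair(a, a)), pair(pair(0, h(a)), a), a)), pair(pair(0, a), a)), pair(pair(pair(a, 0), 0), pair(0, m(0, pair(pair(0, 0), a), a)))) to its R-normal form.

1. pair(pair(pair(pair(0, a), m(pair(0, pair(a, a)), pair(pair(0, h(a)), a), a)), pair(pair(0, a), a)), pair(pair(pair(a, 0), 0), pair(0, m(0, pair(pair(0, 0), a), a))))  →  pair(pair(pair(pair(0, a), m(pair(0, pair(a, a)), pair(pair(0, 0), a), a)), pair(pair(0, a), a)), pair(pair(pair(a, 0), 0), pair(0, m(0, pair(pair(0, 0), a), a))))   [R4 at 1.1.2.2.1.2]
2. pair(pair(pair(pair(0, a), m(pair(0, pair(a, a)), pair(pair(0, 0), a), a)), pair(pair(0, a), a)), pair(pair(pair(a, 0), 0), pair(0, m(0, pair(pair(0, 0), a), a))))  →  pair(pair(pair(pair(0, a), a), pair(pair(0, a), a)), pair(pair(pair(a, 0), 0), pair(0, m(0, pair(pair(0, 0), a), a))))   [R1 at 1.1.2]
3. pair(pair(pair(pair(0, a), a), pair(pair(0, a), a)), pair(pair(pair(a, 0), 0), pair(0, m(0, pair(pair(0, 0), a), a))))  →  pair(pair(pair(pair(0, a), a), pair(pair(0, a), a)), pair(pair(pair(a, 0), 0), pair(0, a)))   [R1 at 2.2.2]

pair(pair(pair(pair(0, a), a), pair(pair(0, a), a)), pair(pair(pair(a, 0), 0), pair(0, a)))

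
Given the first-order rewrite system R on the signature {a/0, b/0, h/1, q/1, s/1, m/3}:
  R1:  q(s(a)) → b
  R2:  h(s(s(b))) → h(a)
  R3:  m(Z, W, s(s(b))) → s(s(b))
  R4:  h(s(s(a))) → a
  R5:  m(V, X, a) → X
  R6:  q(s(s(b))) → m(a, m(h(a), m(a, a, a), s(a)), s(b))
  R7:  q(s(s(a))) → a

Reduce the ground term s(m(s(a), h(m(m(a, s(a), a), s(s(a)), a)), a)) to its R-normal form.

s(a)

1. s(m(s(a), h(m(m(a, s(a), a), s(s(a)), a)), a))  →  s(h(m(m(a, s(a), a), s(s(a)), a)))   [R5 at 1]
2. s(h(m(m(a, s(a), a), s(s(a)), a)))  →  s(h(s(s(a))))   [R5 at 1.1]
3. s(h(s(s(a))))  →  s(a)   [R4 at 1]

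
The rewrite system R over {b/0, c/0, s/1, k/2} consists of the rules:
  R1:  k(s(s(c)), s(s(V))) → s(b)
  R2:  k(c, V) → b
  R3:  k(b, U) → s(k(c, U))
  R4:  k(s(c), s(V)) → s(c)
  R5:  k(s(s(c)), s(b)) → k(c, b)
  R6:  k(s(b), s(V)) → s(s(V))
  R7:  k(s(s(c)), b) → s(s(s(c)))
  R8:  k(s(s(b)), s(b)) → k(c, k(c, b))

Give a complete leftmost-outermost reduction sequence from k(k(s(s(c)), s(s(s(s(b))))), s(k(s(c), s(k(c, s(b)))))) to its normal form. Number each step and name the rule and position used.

s(s(s(c)))

1. k(k(s(s(c)), s(s(s(s(b))))), s(k(s(c), s(k(c, s(b))))))  →  k(s(b), s(k(s(c), s(k(c, s(b))))))   [R1 at 1]
2. k(s(b), s(k(s(c), s(k(c, s(b))))))  →  s(s(k(s(c), s(k(c, s(b))))))   [R6 at ε]
3. s(s(k(s(c), s(k(c, s(b))))))  →  s(s(s(c)))   [R4 at 1.1]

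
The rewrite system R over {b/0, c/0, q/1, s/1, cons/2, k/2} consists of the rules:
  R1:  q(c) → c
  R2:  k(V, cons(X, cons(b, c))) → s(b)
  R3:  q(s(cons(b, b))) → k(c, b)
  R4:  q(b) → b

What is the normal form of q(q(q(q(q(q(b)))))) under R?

b

1. q(q(q(q(q(q(b))))))  →  q(q(q(q(q(b)))))   [R4 at 1.1.1.1.1]
2. q(q(q(q(q(b)))))  →  q(q(q(q(b))))   [R4 at 1.1.1.1]
3. q(q(q(q(b))))  →  q(q(q(b)))   [R4 at 1.1.1]
4. q(q(q(b)))  →  q(q(b))   [R4 at 1.1]
5. q(q(b))  →  q(b)   [R4 at 1]
6. q(b)  →  b   [R4 at ε]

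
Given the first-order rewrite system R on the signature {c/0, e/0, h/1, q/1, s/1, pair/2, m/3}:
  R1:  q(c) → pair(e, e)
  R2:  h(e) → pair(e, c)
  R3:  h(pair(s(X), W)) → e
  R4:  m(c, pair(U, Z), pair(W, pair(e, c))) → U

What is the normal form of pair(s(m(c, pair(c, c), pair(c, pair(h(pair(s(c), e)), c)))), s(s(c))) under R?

1. pair(s(m(c, pair(c, c), pair(c, pair(h(pair(s(c), e)), c)))), s(s(c)))  →  pair(s(m(c, pair(c, c), pair(c, pair(e, c)))), s(s(c)))   [R3 at 1.1.3.2.1]
2. pair(s(m(c, pair(c, c), pair(c, pair(e, c)))), s(s(c)))  →  pair(s(c), s(s(c)))   [R4 at 1.1]

pair(s(c), s(s(c)))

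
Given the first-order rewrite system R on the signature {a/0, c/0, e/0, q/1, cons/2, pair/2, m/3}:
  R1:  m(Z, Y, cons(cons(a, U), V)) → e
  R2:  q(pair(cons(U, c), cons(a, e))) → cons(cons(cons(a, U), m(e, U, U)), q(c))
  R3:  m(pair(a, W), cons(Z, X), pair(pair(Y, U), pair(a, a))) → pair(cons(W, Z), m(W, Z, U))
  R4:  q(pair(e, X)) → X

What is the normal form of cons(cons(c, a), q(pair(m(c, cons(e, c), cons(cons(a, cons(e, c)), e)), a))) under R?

cons(cons(c, a), a)

1. cons(cons(c, a), q(pair(m(c, cons(e, c), cons(cons(a, cons(e, c)), e)), a)))  →  cons(cons(c, a), q(pair(e, a)))   [R1 at 2.1.1]
2. cons(cons(c, a), q(pair(e, a)))  →  cons(cons(c, a), a)   [R4 at 2]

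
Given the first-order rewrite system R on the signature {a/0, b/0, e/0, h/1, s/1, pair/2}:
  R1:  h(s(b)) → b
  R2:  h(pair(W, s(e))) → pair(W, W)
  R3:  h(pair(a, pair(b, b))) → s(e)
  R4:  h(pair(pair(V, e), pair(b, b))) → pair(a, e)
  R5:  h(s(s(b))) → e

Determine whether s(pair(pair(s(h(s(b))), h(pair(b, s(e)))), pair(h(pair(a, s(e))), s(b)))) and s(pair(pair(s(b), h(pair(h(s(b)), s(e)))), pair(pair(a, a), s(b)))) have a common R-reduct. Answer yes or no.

yes — NF(t₁) = s(pair(pair(s(b), pair(b, b)), pair(pair(a, a), s(b)))), NF(t₂) = s(pair(pair(s(b), pair(b, b)), pair(pair(a, a), s(b))))

Reduce t₁ = s(pair(pair(s(h(s(b))), h(pair(b, s(e)))), pair(h(pair(a, s(e))), s(b)))):
1. s(pair(pair(s(h(s(b))), h(pair(b, s(e)))), pair(h(pair(a, s(e))), s(b))))  →  s(pair(pair(s(b), h(pair(b, s(e)))), pair(h(pair(a, s(e))), s(b))))   [R1 at 1.1.1.1]
2. s(pair(pair(s(b), h(pair(b, s(e)))), pair(h(pair(a, s(e))), s(b))))  →  s(pair(pair(s(b), pair(b, b)), pair(h(pair(a, s(e))), s(b))))   [R2 at 1.1.2]
3. s(pair(pair(s(b), pair(b, b)), pair(h(pair(a, s(e))), s(b))))  →  s(pair(pair(s(b), pair(b, b)), pair(pair(a, a), s(b))))   [R2 at 1.2.1]

Reduce t₂ = s(pair(pair(s(b), h(pair(h(s(b)), s(e)))), pair(pair(a, a), s(b)))):
1. s(pair(pair(s(b), h(pair(h(s(b)), s(e)))), pair(pair(a, a), s(b))))  →  s(pair(pair(s(b), pair(h(s(b)), h(s(b)))), pair(pair(a, a), s(b))))   [R2 at 1.1.2]
2. s(pair(pair(s(b), pair(h(s(b)), h(s(b)))), pair(pair(a, a), s(b))))  →  s(pair(pair(s(b), pair(b, h(s(b)))), pair(pair(a, a), s(b))))   [R1 at 1.1.2.1]
3. s(pair(pair(s(b), pair(b, h(s(b)))), pair(pair(a, a), s(b))))  →  s(pair(pair(s(b), pair(b, b)), pair(pair(a, a), s(b))))   [R1 at 1.1.2.2]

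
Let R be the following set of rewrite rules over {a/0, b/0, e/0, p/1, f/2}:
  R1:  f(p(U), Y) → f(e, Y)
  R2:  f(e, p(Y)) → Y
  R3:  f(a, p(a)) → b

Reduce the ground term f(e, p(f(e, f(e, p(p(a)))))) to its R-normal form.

1. f(e, p(f(e, f(e, p(p(a))))))  →  f(e, f(e, p(p(a))))   [R2 at ε]
2. f(e, f(e, p(p(a))))  →  f(e, p(a))   [R2 at 2]
3. f(e, p(a))  →  a   [R2 at ε]

a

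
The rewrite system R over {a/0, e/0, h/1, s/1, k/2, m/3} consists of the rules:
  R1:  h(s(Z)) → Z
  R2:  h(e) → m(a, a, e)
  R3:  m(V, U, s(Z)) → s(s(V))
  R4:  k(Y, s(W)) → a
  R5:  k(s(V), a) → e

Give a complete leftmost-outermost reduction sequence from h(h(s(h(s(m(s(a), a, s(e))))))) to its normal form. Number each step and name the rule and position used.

s(s(a))

1. h(h(s(h(s(m(s(a), a, s(e)))))))  →  h(h(s(m(s(a), a, s(e)))))   [R1 at 1]
2. h(h(s(m(s(a), a, s(e)))))  →  h(m(s(a), a, s(e)))   [R1 at 1]
3. h(m(s(a), a, s(e)))  →  h(s(s(s(a))))   [R3 at 1]
4. h(s(s(s(a))))  →  s(s(a))   [R1 at ε]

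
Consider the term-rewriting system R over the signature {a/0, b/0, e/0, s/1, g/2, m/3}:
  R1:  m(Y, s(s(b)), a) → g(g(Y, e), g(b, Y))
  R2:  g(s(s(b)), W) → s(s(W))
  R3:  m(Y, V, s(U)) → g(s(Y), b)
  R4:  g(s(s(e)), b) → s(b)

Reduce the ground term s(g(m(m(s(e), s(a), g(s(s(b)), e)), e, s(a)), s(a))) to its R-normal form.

s(s(s(s(a))))

1. s(g(m(m(s(e), s(a), g(s(s(b)), e)), e, s(a)), s(a)))  →  s(g(g(s(m(s(e), s(a), g(s(s(b)), e))), b), s(a)))   [R3 at 1.1]
2. s(g(g(s(m(s(e), s(a), g(s(s(b)), e))), b), s(a)))  →  s(g(g(s(m(s(e), s(a), s(s(e)))), b), s(a)))   [R2 at 1.1.1.1.3]
3. s(g(g(s(m(s(e), s(a), s(s(e)))), b), s(a)))  →  s(g(g(s(g(s(s(e)), b)), b), s(a)))   [R3 at 1.1.1.1]
4. s(g(g(s(g(s(s(e)), b)), b), s(a)))  →  s(g(g(s(s(b)), b), s(a)))   [R4 at 1.1.1.1]
5. s(g(g(s(s(b)), b), s(a)))  →  s(g(s(s(b)), s(a)))   [R2 at 1.1]
6. s(g(s(s(b)), s(a)))  →  s(s(s(s(a))))   [R2 at 1]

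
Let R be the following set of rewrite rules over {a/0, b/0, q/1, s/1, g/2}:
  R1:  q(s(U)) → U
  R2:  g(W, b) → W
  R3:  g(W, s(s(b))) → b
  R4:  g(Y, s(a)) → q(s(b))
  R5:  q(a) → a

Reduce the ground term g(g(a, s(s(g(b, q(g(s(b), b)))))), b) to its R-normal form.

b

1. g(g(a, s(s(g(b, q(g(s(b), b)))))), b)  →  g(a, s(s(g(b, q(g(s(b), b))))))   [R2 at ε]
2. g(a, s(s(g(b, q(g(s(b), b))))))  →  g(a, s(s(g(b, q(s(b))))))   [R2 at 2.1.1.2.1]
3. g(a, s(s(g(b, q(s(b))))))  →  g(a, s(s(g(b, b))))   [R1 at 2.1.1.2]
4. g(a, s(s(g(b, b))))  →  g(a, s(s(b)))   [R2 at 2.1.1]
5. g(a, s(s(b)))  →  b   [R3 at ε]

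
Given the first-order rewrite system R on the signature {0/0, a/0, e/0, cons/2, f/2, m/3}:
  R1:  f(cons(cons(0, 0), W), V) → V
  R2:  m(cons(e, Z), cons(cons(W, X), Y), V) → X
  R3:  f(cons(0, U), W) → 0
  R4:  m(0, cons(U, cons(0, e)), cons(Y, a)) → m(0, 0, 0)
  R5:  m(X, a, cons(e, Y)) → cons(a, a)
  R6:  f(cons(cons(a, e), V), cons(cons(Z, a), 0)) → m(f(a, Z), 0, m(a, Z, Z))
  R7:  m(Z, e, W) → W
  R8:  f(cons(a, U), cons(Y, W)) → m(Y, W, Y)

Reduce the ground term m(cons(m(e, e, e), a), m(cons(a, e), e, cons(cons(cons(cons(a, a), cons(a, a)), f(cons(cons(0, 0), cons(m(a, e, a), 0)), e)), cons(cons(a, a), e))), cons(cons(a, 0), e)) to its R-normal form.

e

1. m(cons(m(e, e, e), a), m(cons(a, e), e, cons(cons(cons(cons(a, a), cons(a, a)), f(cons(cons(0, 0), cons(m(a, e, a), 0)), e)), cons(cons(a, a), e))), cons(cons(a, 0), e))  →  m(cons(e, a), m(cons(a, e), e, cons(cons(cons(cons(a, a), cons(a, a)), f(cons(cons(0, 0), cons(m(a, e, a), 0)), e)), cons(cons(a, a), e))), cons(cons(a, 0), e))   [R7 at 1.1]
2. m(cons(e, a), m(cons(a, e), e, cons(cons(cons(cons(a, a), cons(a, a)), f(cons(cons(0, 0), cons(m(a, e, a), 0)), e)), cons(cons(a, a), e))), cons(cons(a, 0), e))  →  m(cons(e, a), cons(cons(cons(cons(a, a), cons(a, a)), f(cons(cons(0, 0), cons(m(a, e, a), 0)), e)), cons(cons(a, a), e)), cons(cons(a, 0), e))   [R7 at 2]
3. m(cons(e, a), cons(cons(cons(cons(a, a), cons(a, a)), f(cons(cons(0, 0), cons(m(a, e, a), 0)), e)), cons(cons(a, a), e)), cons(cons(a, 0), e))  →  f(cons(cons(0, 0), cons(m(a, e, a), 0)), e)   [R2 at ε]
4. f(cons(cons(0, 0), cons(m(a, e, a), 0)), e)  →  e   [R1 at ε]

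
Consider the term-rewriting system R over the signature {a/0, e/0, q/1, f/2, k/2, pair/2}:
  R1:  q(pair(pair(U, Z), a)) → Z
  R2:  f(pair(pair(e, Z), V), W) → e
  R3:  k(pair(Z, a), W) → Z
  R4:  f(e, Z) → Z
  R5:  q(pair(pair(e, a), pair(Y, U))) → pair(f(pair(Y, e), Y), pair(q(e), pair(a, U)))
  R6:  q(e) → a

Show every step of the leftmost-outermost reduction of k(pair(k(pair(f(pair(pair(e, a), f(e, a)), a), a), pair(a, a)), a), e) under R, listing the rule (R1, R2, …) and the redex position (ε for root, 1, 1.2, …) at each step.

e

1. k(pair(k(pair(f(pair(pair(e, a), f(e, a)), a), a), pair(a, a)), a), e)  →  k(pair(f(pair(pair(e, a), f(e, a)), a), a), pair(a, a))   [R3 at ε]
2. k(pair(f(pair(pair(e, a), f(e, a)), a), a), pair(a, a))  →  f(pair(pair(e, a), f(e, a)), a)   [R3 at ε]
3. f(pair(pair(e, a), f(e, a)), a)  →  e   [R2 at ε]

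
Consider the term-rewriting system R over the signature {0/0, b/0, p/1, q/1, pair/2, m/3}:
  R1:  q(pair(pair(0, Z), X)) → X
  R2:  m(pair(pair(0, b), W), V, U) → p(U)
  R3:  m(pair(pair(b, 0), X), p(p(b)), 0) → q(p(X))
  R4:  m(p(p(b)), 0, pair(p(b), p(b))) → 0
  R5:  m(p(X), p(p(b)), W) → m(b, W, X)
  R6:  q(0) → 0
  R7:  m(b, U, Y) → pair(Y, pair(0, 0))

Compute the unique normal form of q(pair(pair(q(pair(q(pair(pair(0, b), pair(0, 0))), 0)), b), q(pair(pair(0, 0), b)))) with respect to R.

1. q(pair(pair(q(pair(q(pair(pair(0, b), pair(0, 0))), 0)), b), q(pair(pair(0, 0), b))))  →  q(pair(pair(q(pair(pair(0, 0), 0)), b), q(pair(pair(0, 0), b))))   [R1 at 1.1.1.1.1]
2. q(pair(pair(q(pair(pair(0, 0), 0)), b), q(pair(pair(0, 0), b))))  →  q(pair(pair(0, b), q(pair(pair(0, 0), b))))   [R1 at 1.1.1]
3. q(pair(pair(0, b), q(pair(pair(0, 0), b))))  →  q(pair(pair(0, 0), b))   [R1 at ε]
4. q(pair(pair(0, 0), b))  →  b   [R1 at ε]

b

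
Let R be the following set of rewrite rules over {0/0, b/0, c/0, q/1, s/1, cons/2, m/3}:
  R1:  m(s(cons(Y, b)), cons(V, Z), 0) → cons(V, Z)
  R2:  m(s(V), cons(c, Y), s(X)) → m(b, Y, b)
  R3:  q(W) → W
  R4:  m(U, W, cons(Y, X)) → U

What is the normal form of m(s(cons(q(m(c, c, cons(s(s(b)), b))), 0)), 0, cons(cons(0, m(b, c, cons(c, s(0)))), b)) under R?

1. m(s(cons(q(m(c, c, cons(s(s(b)), b))), 0)), 0, cons(cons(0, m(b, c, cons(c, s(0)))), b))  →  s(cons(q(m(c, c, cons(s(s(b)), b))), 0))   [R4 at ε]
2. s(cons(q(m(c, c, cons(s(s(b)), b))), 0))  →  s(cons(m(c, c, cons(s(s(b)), b)), 0))   [R3 at 1.1]
3. s(cons(m(c, c, cons(s(s(b)), b)), 0))  →  s(cons(c, 0))   [R4 at 1.1]

s(cons(c, 0))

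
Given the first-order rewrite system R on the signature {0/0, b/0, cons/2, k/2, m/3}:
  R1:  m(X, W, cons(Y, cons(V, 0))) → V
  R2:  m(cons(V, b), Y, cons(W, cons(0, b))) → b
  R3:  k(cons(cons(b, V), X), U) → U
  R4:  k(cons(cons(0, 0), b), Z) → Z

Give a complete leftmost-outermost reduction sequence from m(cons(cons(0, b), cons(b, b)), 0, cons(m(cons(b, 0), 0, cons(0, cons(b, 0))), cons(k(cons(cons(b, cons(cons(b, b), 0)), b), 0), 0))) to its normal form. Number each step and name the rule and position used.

1. m(cons(cons(0, b), cons(b, b)), 0, cons(m(cons(b, 0), 0, cons(0, cons(b, 0))), cons(k(cons(cons(b, cons(cons(b, b), 0)), b), 0), 0)))  →  k(cons(cons(b, cons(cons(b, b), 0)), b), 0)   [R1 at ε]
2. k(cons(cons(b, cons(cons(b, b), 0)), b), 0)  →  0   [R3 at ε]

0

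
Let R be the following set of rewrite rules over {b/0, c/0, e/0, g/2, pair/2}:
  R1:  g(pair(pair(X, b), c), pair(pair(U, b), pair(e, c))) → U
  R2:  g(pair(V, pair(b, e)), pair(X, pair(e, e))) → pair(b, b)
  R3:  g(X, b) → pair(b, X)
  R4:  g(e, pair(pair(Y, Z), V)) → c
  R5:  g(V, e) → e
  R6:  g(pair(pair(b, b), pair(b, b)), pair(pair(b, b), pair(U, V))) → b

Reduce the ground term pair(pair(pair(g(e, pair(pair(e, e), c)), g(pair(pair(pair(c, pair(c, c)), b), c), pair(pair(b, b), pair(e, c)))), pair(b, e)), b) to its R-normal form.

pair(pair(pair(c, b), pair(b, e)), b)

1. pair(pair(pair(g(e, pair(pair(e, e), c)), g(pair(pair(pair(c, pair(c, c)), b), c), pair(pair(b, b), pair(e, c)))), pair(b, e)), b)  →  pair(pair(pair(c, g(pair(pair(pair(c, pair(c, c)), b), c), pair(pair(b, b), pair(e, c)))), pair(b, e)), b)   [R4 at 1.1.1]
2. pair(pair(pair(c, g(pair(pair(pair(c, pair(c, c)), b), c), pair(pair(b, b), pair(e, c)))), pair(b, e)), b)  →  pair(pair(pair(c, b), pair(b, e)), b)   [R1 at 1.1.2]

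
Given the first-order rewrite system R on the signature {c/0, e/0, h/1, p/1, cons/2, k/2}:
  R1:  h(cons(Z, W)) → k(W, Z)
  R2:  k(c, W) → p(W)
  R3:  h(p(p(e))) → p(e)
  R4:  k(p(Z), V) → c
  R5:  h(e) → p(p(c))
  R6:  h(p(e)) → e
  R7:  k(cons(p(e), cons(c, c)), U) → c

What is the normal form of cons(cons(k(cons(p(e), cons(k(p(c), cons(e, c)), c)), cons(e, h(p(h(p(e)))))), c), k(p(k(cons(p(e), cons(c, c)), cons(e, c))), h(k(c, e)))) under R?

1. cons(cons(k(cons(p(e), cons(k(p(c), cons(e, c)), c)), cons(e, h(p(h(p(e)))))), c), k(p(k(cons(p(e), cons(c, c)), cons(e, c))), h(k(c, e))))  →  cons(cons(k(cons(p(e), cons(c, c)), cons(e, h(p(h(p(e)))))), c), k(p(k(cons(p(e), cons(c, c)), cons(e, c))), h(k(c, e))))   [R4 at 1.1.1.2.1]
2. cons(cons(k(cons(p(e), cons(c, c)), cons(e, h(p(h(p(e)))))), c), k(p(k(cons(p(e), cons(c, c)), cons(e, c))), h(k(c, e))))  →  cons(cons(c, c), k(p(k(cons(p(e), cons(c, c)), cons(e, c))), h(k(c, e))))   [R7 at 1.1]
3. cons(cons(c, c), k(p(k(cons(p(e), cons(c, c)), cons(e, c))), h(k(c, e))))  →  cons(cons(c, c), c)   [R4 at 2]

cons(cons(c, c), c)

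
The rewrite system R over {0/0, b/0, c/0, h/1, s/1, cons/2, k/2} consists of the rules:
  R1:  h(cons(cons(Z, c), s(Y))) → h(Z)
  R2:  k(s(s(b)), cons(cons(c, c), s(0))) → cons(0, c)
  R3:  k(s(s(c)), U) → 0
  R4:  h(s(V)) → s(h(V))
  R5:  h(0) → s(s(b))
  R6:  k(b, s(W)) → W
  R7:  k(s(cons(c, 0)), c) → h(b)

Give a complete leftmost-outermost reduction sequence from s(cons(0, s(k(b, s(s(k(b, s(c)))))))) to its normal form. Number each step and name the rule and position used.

s(cons(0, s(s(c))))

1. s(cons(0, s(k(b, s(s(k(b, s(c))))))))  →  s(cons(0, s(s(k(b, s(c))))))   [R6 at 1.2.1]
2. s(cons(0, s(s(k(b, s(c))))))  →  s(cons(0, s(s(c))))   [R6 at 1.2.1.1]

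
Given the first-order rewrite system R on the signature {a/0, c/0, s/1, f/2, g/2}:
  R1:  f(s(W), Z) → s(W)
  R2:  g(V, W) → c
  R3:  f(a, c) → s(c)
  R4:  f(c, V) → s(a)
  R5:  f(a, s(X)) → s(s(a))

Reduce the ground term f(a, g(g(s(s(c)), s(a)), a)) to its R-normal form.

s(c)

1. f(a, g(g(s(s(c)), s(a)), a))  →  f(a, c)   [R2 at 2]
2. f(a, c)  →  s(c)   [R3 at ε]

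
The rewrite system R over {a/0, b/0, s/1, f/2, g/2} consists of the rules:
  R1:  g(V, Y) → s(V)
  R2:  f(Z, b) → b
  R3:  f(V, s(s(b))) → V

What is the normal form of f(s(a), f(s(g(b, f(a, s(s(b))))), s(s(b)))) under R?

s(a)

1. f(s(a), f(s(g(b, f(a, s(s(b))))), s(s(b))))  →  f(s(a), s(g(b, f(a, s(s(b))))))   [R3 at 2]
2. f(s(a), s(g(b, f(a, s(s(b))))))  →  f(s(a), s(s(b)))   [R1 at 2.1]
3. f(s(a), s(s(b)))  →  s(a)   [R3 at ε]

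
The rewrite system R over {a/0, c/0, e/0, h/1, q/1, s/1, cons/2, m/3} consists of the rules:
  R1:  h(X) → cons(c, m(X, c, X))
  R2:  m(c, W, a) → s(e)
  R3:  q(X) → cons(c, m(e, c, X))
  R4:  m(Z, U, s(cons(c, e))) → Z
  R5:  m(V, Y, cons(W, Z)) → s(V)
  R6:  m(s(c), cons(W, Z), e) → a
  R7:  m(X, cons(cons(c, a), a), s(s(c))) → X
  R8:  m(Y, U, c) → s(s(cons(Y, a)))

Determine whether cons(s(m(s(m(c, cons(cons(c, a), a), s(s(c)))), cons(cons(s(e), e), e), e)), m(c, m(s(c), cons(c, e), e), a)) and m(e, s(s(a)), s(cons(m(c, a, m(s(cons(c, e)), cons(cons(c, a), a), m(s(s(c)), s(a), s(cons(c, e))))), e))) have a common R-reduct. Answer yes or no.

Reduce t₁ = cons(s(m(s(m(c, cons(cons(c, a), a), s(s(c)))), cons(cons(s(e), e), e), e)), m(c, m(s(c), cons(c, e), e), a)):
1. cons(s(m(s(m(c, cons(cons(c, a), a), s(s(c)))), cons(cons(s(e), e), e), e)), m(c, m(s(c), cons(c, e), e), a))  →  cons(s(m(s(c), cons(cons(s(e), e), e), e)), m(c, m(s(c), cons(c, e), e), a))   [R7 at 1.1.1.1]
2. cons(s(m(s(c), cons(cons(s(e), e), e), e)), m(c, m(s(c), cons(c, e), e), a))  →  cons(s(a), m(c, m(s(c), cons(c, e), e), a))   [R6 at 1.1]
3. cons(s(a), m(c, m(s(c), cons(c, e), e), a))  →  cons(s(a), s(e))   [R2 at 2]

Reduce t₂ = m(e, s(s(a)), s(cons(m(c, a, m(s(cons(c, e)), cons(cons(c, a), a), m(s(s(c)), s(a), s(cons(c, e))))), e))):
1. m(e, s(s(a)), s(cons(m(c, a, m(s(cons(c, e)), cons(cons(c, a), a), m(s(s(c)), s(a), s(cons(c, e))))), e)))  →  m(e, s(s(a)), s(cons(m(c, a, m(s(cons(c, e)), cons(cons(c, a), a), s(s(c)))), e)))   [R4 at 3.1.1.3.3]
2. m(e, s(s(a)), s(cons(m(c, a, m(s(cons(c, e)), cons(cons(c, a), a), s(s(c)))), e)))  →  m(e, s(s(a)), s(cons(m(c, a, s(cons(c, e))), e)))   [R7 at 3.1.1.3]
3. m(e, s(s(a)), s(cons(m(c, a, s(cons(c, e))), e)))  →  m(e, s(s(a)), s(cons(c, e)))   [R4 at 3.1.1]
4. m(e, s(s(a)), s(cons(c, e)))  →  e   [R4 at ε]

no — NF(t₁) = cons(s(a), s(e)), NF(t₂) = e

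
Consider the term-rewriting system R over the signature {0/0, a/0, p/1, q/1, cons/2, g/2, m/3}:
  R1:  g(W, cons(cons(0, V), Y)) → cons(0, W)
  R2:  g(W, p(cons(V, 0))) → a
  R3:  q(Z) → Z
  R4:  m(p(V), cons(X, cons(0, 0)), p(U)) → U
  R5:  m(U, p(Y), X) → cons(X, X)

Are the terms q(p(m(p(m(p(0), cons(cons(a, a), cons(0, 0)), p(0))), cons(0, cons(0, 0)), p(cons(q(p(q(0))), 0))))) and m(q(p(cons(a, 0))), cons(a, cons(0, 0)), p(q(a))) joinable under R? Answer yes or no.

Reduce t₁ = q(p(m(p(m(p(0), cons(cons(a, a), cons(0, 0)), p(0))), cons(0, cons(0, 0)), p(cons(q(p(q(0))), 0))))):
1. q(p(m(p(m(p(0), cons(cons(a, a), cons(0, 0)), p(0))), cons(0, cons(0, 0)), p(cons(q(p(q(0))), 0)))))  →  p(m(p(m(p(0), cons(cons(a, a), cons(0, 0)), p(0))), cons(0, cons(0, 0)), p(cons(q(p(q(0))), 0))))   [R3 at ε]
2. p(m(p(m(p(0), cons(cons(a, a), cons(0, 0)), p(0))), cons(0, cons(0, 0)), p(cons(q(p(q(0))), 0))))  →  p(cons(q(p(q(0))), 0))   [R4 at 1]
3. p(cons(q(p(q(0))), 0))  →  p(cons(p(q(0)), 0))   [R3 at 1.1]
4. p(cons(p(q(0)), 0))  →  p(cons(p(0), 0))   [R3 at 1.1.1]

Reduce t₂ = m(q(p(cons(a, 0))), cons(a, cons(0, 0)), p(q(a))):
1. m(q(p(cons(a, 0))), cons(a, cons(0, 0)), p(q(a)))  →  m(p(cons(a, 0)), cons(a, cons(0, 0)), p(q(a)))   [R3 at 1]
2. m(p(cons(a, 0)), cons(a, cons(0, 0)), p(q(a)))  →  q(a)   [R4 at ε]
3. q(a)  →  a   [R3 at ε]

no — NF(t₁) = p(cons(p(0), 0)), NF(t₂) = a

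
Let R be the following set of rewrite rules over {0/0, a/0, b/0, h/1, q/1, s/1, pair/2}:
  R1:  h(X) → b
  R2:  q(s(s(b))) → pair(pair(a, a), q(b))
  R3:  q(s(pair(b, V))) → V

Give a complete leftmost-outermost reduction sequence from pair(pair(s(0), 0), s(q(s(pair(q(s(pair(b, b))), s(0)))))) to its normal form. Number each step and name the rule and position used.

pair(pair(s(0), 0), s(s(0)))

1. pair(pair(s(0), 0), s(q(s(pair(q(s(pair(b, b))), s(0))))))  →  pair(pair(s(0), 0), s(q(s(pair(b, s(0))))))   [R3 at 2.1.1.1.1]
2. pair(pair(s(0), 0), s(q(s(pair(b, s(0))))))  →  pair(pair(s(0), 0), s(s(0)))   [R3 at 2.1]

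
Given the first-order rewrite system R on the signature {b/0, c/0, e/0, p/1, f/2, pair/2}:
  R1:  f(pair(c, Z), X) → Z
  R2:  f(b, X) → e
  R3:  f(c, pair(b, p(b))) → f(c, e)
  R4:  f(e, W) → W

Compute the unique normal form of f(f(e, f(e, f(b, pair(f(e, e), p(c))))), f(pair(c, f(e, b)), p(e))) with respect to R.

1. f(f(e, f(e, f(b, pair(f(e, e), p(c))))), f(pair(c, f(e, b)), p(e)))  →  f(f(e, f(b, pair(f(e, e), p(c)))), f(pair(c, f(e, b)), p(e)))   [R4 at 1]
2. f(f(e, f(b, pair(f(e, e), p(c)))), f(pair(c, f(e, b)), p(e)))  →  f(f(b, pair(f(e, e), p(c))), f(pair(c, f(e, b)), p(e)))   [R4 at 1]
3. f(f(b, pair(f(e, e), p(c))), f(pair(c, f(e, b)), p(e)))  →  f(e, f(pair(c, f(e, b)), p(e)))   [R2 at 1]
4. f(e, f(pair(c, f(e, b)), p(e)))  →  f(pair(c, f(e, b)), p(e))   [R4 at ε]
5. f(pair(c, f(e, b)), p(e))  →  f(e, b)   [R1 at ε]
6. f(e, b)  →  b   [R4 at ε]

b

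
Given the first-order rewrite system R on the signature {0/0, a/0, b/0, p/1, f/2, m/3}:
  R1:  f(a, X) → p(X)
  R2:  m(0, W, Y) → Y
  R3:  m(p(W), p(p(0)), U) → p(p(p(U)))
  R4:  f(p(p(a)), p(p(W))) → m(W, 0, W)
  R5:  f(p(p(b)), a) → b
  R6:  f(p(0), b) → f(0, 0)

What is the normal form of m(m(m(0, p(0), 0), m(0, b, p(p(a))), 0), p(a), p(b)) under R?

1. m(m(m(0, p(0), 0), m(0, b, p(p(a))), 0), p(a), p(b))  →  m(m(0, m(0, b, p(p(a))), 0), p(a), p(b))   [R2 at 1.1]
2. m(m(0, m(0, b, p(p(a))), 0), p(a), p(b))  →  m(0, p(a), p(b))   [R2 at 1]
3. m(0, p(a), p(b))  →  p(b)   [R2 at ε]

p(b)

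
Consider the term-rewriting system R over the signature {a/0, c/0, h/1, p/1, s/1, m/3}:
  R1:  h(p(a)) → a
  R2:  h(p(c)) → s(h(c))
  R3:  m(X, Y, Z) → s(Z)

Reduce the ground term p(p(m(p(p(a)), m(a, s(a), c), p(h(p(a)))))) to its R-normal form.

1. p(p(m(p(p(a)), m(a, s(a), c), p(h(p(a))))))  →  p(p(s(p(h(p(a))))))   [R3 at 1.1]
2. p(p(s(p(h(p(a))))))  →  p(p(s(p(a))))   [R1 at 1.1.1.1]

p(p(s(p(a))))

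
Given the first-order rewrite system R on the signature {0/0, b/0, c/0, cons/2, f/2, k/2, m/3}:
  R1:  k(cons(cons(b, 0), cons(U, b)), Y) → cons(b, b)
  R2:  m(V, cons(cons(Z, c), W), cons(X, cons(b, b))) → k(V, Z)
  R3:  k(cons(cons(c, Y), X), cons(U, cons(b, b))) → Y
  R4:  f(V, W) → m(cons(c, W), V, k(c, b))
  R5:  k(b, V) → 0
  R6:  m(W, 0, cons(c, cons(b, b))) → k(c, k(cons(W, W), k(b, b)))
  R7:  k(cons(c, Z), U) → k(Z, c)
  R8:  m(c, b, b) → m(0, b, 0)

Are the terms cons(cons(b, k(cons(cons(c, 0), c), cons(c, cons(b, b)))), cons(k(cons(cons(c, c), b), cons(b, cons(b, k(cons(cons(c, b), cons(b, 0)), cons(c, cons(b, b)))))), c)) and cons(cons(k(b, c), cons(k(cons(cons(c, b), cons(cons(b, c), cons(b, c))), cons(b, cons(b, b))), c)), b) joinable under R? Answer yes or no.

Reduce t₁ = cons(cons(b, k(cons(cons(c, 0), c), cons(c, cons(b, b)))), cons(k(cons(cons(c, c), b), cons(b, cons(b, k(cons(cons(c, b), cons(b, 0)), cons(c, cons(b, b)))))), c)):
1. cons(cons(b, k(cons(cons(c, 0), c), cons(c, cons(b, b)))), cons(k(cons(cons(c, c), b), cons(b, cons(b, k(cons(cons(c, b), cons(b, 0)), cons(c, cons(b, b)))))), c))  →  cons(cons(b, 0), cons(k(cons(cons(c, c), b), cons(b, cons(b, k(cons(cons(c, b), cons(b, 0)), cons(c, cons(b, b)))))), c))   [R3 at 1.2]
2. cons(cons(b, 0), cons(k(cons(cons(c, c), b), cons(b, cons(b, k(cons(cons(c, b), cons(b, 0)), cons(c, cons(b, b)))))), c))  →  cons(cons(b, 0), cons(k(cons(cons(c, c), b), cons(b, cons(b, b))), c))   [R3 at 2.1.2.2.2]
3. cons(cons(b, 0), cons(k(cons(cons(c, c), b), cons(b, cons(b, b))), c))  →  cons(cons(b, 0), cons(c, c))   [R3 at 2.1]

Reduce t₂ = cons(cons(k(b, c), cons(k(cons(cons(c, b), cons(cons(b, c), cons(b, c))), cons(b, cons(b, b))), c)), b):
1. cons(cons(k(b, c), cons(k(cons(cons(c, b), cons(cons(b, c), cons(b, c))), cons(b, cons(b, b))), c)), b)  →  cons(cons(0, cons(k(cons(cons(c, b), cons(cons(b, c), cons(b, c))), cons(b, cons(b, b))), c)), b)   [R5 at 1.1]
2. cons(cons(0, cons(k(cons(cons(c, b), cons(cons(b, c), cons(b, c))), cons(b, cons(b, b))), c)), b)  →  cons(cons(0, cons(b, c)), b)   [R3 at 1.2.1]

no — NF(t₁) = cons(cons(b, 0), cons(c, c)), NF(t₂) = cons(cons(0, cons(b, c)), b)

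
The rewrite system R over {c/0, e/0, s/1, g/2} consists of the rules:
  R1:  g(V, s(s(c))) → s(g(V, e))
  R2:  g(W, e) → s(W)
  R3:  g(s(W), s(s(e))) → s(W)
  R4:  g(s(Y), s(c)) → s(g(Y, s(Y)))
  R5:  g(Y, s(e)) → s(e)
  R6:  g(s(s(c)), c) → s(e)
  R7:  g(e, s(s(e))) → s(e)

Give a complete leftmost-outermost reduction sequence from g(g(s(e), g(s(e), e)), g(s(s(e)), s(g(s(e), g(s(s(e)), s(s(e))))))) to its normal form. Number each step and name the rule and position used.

1. g(g(s(e), g(s(e), e)), g(s(s(e)), s(g(s(e), g(s(s(e)), s(s(e)))))))  →  g(g(s(e), s(s(e))), g(s(s(e)), s(g(s(e), g(s(s(e)), s(s(e)))))))   [R2 at 1.2]
2. g(g(s(e), s(s(e))), g(s(s(e)), s(g(s(e), g(s(s(e)), s(s(e)))))))  →  g(s(e), g(s(s(e)), s(g(s(e), g(s(s(e)), s(s(e)))))))   [R3 at 1]
3. g(s(e), g(s(s(e)), s(g(s(e), g(s(s(e)), s(s(e)))))))  →  g(s(e), g(s(s(e)), s(g(s(e), s(s(e))))))   [R3 at 2.2.1.2]
4. g(s(e), g(s(s(e)), s(g(s(e), s(s(e))))))  →  g(s(e), g(s(s(e)), s(s(e))))   [R3 at 2.2.1]
5. g(s(e), g(s(s(e)), s(s(e))))  →  g(s(e), s(s(e)))   [R3 at 2]
6. g(s(e), s(s(e)))  →  s(e)   [R3 at ε]

s(e)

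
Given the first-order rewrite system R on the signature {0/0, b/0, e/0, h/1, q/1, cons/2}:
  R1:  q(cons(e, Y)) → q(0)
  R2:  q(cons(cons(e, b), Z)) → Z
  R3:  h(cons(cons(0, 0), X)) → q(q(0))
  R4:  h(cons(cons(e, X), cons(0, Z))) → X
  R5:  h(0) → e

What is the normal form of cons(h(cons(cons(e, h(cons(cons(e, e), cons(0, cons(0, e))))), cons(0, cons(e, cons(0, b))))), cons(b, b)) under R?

cons(e, cons(b, b))

1. cons(h(cons(cons(e, h(cons(cons(e, e), cons(0, cons(0, e))))), cons(0, cons(e, cons(0, b))))), cons(b, b))  →  cons(h(cons(cons(e, e), cons(0, cons(0, e)))), cons(b, b))   [R4 at 1]
2. cons(h(cons(cons(e, e), cons(0, cons(0, e)))), cons(b, b))  →  cons(e, cons(b, b))   [R4 at 1]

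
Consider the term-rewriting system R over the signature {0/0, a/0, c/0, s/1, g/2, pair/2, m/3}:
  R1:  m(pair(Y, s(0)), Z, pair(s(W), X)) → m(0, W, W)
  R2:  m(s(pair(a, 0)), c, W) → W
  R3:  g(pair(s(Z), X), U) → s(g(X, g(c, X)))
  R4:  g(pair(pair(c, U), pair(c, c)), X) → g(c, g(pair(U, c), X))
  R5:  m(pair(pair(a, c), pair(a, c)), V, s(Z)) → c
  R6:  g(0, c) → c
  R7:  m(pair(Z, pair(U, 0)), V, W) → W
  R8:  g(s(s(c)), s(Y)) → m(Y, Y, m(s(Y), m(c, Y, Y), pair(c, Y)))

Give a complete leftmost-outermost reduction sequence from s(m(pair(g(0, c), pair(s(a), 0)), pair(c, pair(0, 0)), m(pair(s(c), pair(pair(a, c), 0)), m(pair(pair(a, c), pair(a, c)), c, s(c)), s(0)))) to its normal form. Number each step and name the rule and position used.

s(s(0))

1. s(m(pair(g(0, c), pair(s(a), 0)), pair(c, pair(0, 0)), m(pair(s(c), pair(pair(a, c), 0)), m(pair(pair(a, c), pair(a, c)), c, s(c)), s(0))))  →  s(m(pair(s(c), pair(pair(a, c), 0)), m(pair(pair(a, c), pair(a, c)), c, s(c)), s(0)))   [R7 at 1]
2. s(m(pair(s(c), pair(pair(a, c), 0)), m(pair(pair(a, c), pair(a, c)), c, s(c)), s(0)))  →  s(s(0))   [R7 at 1]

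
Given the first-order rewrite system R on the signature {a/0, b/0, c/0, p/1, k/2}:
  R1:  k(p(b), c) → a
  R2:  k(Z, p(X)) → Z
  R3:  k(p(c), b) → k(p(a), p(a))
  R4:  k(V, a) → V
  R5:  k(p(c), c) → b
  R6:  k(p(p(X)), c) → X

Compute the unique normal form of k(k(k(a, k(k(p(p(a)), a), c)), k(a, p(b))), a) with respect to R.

a

1. k(k(k(a, k(k(p(p(a)), a), c)), k(a, p(b))), a)  →  k(k(a, k(k(p(p(a)), a), c)), k(a, p(b)))   [R4 at ε]
2. k(k(a, k(k(p(p(a)), a), c)), k(a, p(b)))  →  k(k(a, k(p(p(a)), c)), k(a, p(b)))   [R4 at 1.2.1]
3. k(k(a, k(p(p(a)), c)), k(a, p(b)))  →  k(k(a, a), k(a, p(b)))   [R6 at 1.2]
4. k(k(a, a), k(a, p(b)))  →  k(a, k(a, p(b)))   [R4 at 1]
5. k(a, k(a, p(b)))  →  k(a, a)   [R2 at 2]
6. k(a, a)  →  a   [R4 at ε]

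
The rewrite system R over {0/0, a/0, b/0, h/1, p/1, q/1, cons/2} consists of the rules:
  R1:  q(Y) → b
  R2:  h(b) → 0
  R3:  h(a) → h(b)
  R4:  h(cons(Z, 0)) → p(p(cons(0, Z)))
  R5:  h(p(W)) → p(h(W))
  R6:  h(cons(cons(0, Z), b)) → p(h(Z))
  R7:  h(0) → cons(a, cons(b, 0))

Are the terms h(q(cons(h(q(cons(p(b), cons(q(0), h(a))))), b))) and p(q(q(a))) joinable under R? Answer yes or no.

Reduce t₁ = h(q(cons(h(q(cons(p(b), cons(q(0), h(a))))), b))):
1. h(q(cons(h(q(cons(p(b), cons(q(0), h(a))))), b)))  →  h(b)   [R1 at 1]
2. h(b)  →  0   [R2 at ε]

Reduce t₂ = p(q(q(a))):
1. p(q(q(a)))  →  p(b)   [R1 at 1]

no — NF(t₁) = 0, NF(t₂) = p(b)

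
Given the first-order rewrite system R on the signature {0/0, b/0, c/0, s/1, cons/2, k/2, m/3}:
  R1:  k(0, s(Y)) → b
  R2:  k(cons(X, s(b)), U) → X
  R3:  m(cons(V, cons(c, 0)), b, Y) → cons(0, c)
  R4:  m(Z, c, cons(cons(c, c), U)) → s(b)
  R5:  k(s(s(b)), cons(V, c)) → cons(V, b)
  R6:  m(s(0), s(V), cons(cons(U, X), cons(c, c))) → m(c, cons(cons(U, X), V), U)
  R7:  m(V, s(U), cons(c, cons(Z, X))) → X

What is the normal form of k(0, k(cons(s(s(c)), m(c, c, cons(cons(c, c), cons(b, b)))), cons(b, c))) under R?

1. k(0, k(cons(s(s(c)), m(c, c, cons(cons(c, c), cons(b, b)))), cons(b, c)))  →  k(0, k(cons(s(s(c)), s(b)), cons(b, c)))   [R4 at 2.1.2]
2. k(0, k(cons(s(s(c)), s(b)), cons(b, c)))  →  k(0, s(s(c)))   [R2 at 2]
3. k(0, s(s(c)))  →  b   [R1 at ε]

b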